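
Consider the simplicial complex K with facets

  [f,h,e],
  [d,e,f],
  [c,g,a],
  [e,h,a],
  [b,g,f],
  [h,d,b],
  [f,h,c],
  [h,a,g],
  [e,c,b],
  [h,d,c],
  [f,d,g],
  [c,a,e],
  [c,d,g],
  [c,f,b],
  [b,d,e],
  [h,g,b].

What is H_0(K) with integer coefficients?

H_0 ≅ Z.

We work with the vertex ordering a < b < c < d < e < f < g < h. The simplices of K, each written with vertices in increasing order, are:

  0-simplices (8): a, b, c, d, e, f, g, h
  1-simplices (24): ac, ae, ag, ah, bc, bd, be, bf, bg, bh, cd, ce, cf, cg, ch, de, df, dg, dh, ef, eh, fg, fh, gh
  2-simplices (16): ace, acg, aeh, agh, bce, bcf, bde, bdh, bfg, bgh, cdg, cdh, cfh, def, dfg, efh

so the chain groups are C_0 ≅ Z^8, C_1 ≅ Z^24, C_2 ≅ Z^16.

∂_1: C_1 → C_0 is given by ∂[p,q] = [q] − [p]. For instance
  ∂dh = h − d.
The 8×24 boundary matrix has rank 7 and Smith normal form diag(1,1,1,1,1,1,1).

The boundary map ∂_2: C_2 → C_1 maps a triangle to the signed sum of its edges. For instance
  ∂agh = gh − ah + ag,
  ∂efh = fh − eh + ef.
As a 24×16 matrix over Z this has rank 15, with invariant factors (1,1,1,1,1,1,1,1,1,1,1,1,1,1,1).

Computing H_k = (kernel of ∂_k) / (image of ∂_{k+1}):

  H_0: rank C_0 − rank ∂_1 = 8 − 7 = 1, and the invariant factors of ∂_1 are all 1, so H_0 = Z.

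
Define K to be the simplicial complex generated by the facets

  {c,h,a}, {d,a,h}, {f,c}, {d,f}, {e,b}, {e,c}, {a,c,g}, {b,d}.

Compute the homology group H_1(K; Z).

H_1 = Z^2.

K has 8 vertices, 12 edges, 3 triangles.
rank ∂_1 = 7, rank ∂_2 = 3 ⇒ b_1 = 12 − 7 − 3 = 2; all invariant factors of ∂_2 are 1 so no torsion. So H_1 ≅ Z^2.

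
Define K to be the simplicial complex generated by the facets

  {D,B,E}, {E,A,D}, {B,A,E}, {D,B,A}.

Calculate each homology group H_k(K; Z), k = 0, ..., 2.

Fix the vertex order A < B < D < E and write every simplex with vertices in increasing order. Then dim K = 2 and the simplices of K are:

  0-simplices (4): A, B, D, E
  1-simplices (6): AB, AD, AE, BD, BE, DE
  2-simplices (4): ABD, ABE, ADE, BDE

giving chain groups C_0 ≅ Z^4, C_1 ≅ Z^6, C_2 ≅ Z^4.

The boundary map ∂_1: C_1 → C_0 sends each edge [p,q] (with p < q) to q − p. For instance
  ∂AB = B − A.
The resulting 4×6 matrix has rank 3, and its Smith normal form has invariant factors (1,1,1).

The boundary map ∂_2: C_2 → C_1 acts by ∂[p,q,r] = [q,r] − [p,r] + [p,q]. For instance
  ∂ABE = BE − AE + AB,
  ∂ADE = DE − AE + AD.
The 6×4 boundary matrix has rank 3 and Smith normal form diag(1,1,1).

Reading off H_k = ker ∂_k / im ∂_{k+1}:

  H_0: rank C_0 − rank ∂_1 = 4 − 3 = 1, and the invariant factors of ∂_1 are all 1, so H_0 ≅ Z.
  H_1: rank ker ∂_1 − rank ∂_2 = (6 − 3) − 3 = 0, and the invariant factors of ∂_2 are all 1, so H_1 ≅ 0.
  H_2: rank ker ∂_2 − rank ∂_3 = (4 − 3) − 0 = 1, and there is no ∂_3, so H_2 ≅ Z.

H_0 = Z,  H_1 = 0,  H_2 = Z.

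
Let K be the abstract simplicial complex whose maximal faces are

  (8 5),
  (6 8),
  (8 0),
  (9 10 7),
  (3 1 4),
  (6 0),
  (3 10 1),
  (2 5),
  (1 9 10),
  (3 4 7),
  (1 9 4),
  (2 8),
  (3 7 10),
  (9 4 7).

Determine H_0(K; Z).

Fix the vertex order 0 < 1 < 2 < 3 < 4 < 5 < 6 < 7 < 8 < 9 < 10 and write every simplex with vertices in increasing order. Then dim K = 2 and the simplices of K are:

  0-simplices (11): [0], [1], [2], [3], [4], [5], [6], [7], [8], [9], [10]
  1-simplices (18): [0,6], [0,8], [1,3], [1,4], [1,9], [1,10], [2,5], [2,8], [3,4], [3,7], [3,10], [4,7], [4,9], [5,8], [6,8], [7,9], [7,10], [9,10]
  2-simplices (8): [1,3,4], [1,3,10], [1,4,9], [1,9,10], [3,4,7], [3,7,10], [4,7,9], [7,9,10]

giving chain groups C_0 ≅ Z^11, C_1 ≅ Z^18, C_2 ≅ Z^8.

The boundary map ∂_1: C_1 → C_0 maps an edge to its endpoints' difference, ∂[p,q] = q − p. For instance
  ∂[6,8] = [8] − [6].
This gives a 11×18 integer matrix of rank 9; reducing to Smith normal form yields diagonal entries (1,1,1,1,1,1,1,1,1).

The boundary map ∂_2: C_2 → C_1 maps a triangle to the signed sum of its edges. For instance
  ∂[7,9,10] = [9,10] − [7,10] + [7,9],
  ∂[3,7,10] = [7,10] − [3,10] + [3,7].
This gives a 18×8 integer matrix of rank 7; reducing to Smith normal form yields diagonal entries (1,1,1,1,1,1,1).

Now H_k = ker ∂_k / im ∂_{k+1}, so:

  H_0: rank C_0 − rank ∂_1 = 11 − 9 = 2, and the invariant factors of ∂_1 are all 1, so H_0 ≅ Z^2.

(K is a triangulation of the disjoint union of a wedge of 2 circles and the 2-sphere S^2.)

H_0 ≅ Z^2.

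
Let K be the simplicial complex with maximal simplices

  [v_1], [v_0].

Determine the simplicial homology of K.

H_0 = Z^2.

We work with the vertex ordering v_0 < v_1. The simplices of K, each written with vertices in increasing order, are:

  0-simplices (2): [v_0], [v_1]

so the chain groups are C_0 ≅ Z^2.

Reading off H_k = ker ∂_k / im ∂_{k+1}:

  H_0: rank C_0 − rank ∂_1 = 2 − 0 = 2, and there is no ∂_1, so H_0 ≅ Z^2.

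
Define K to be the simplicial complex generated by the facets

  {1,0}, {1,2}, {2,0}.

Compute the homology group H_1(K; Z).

Order the vertices as 0 < 1 < 2. Listing each simplex with vertices in this order, K has dimension 1 with simplices:

  0-simplices (3): [0], [1], [2]
  1-simplices (3): [0,1], [0,2], [1,2]

so the chain groups are C_0 ≅ Z^3, C_1 ≅ Z^3.

Boundary ∂_1: C_1 → C_0 is given by ∂[p,q] = [q] − [p].
The resulting 3×3 matrix has rank 2, and its Smith normal form has invariant factors (1,1).

Computing H_k = (kernel of ∂_k) / (image of ∂_{k+1}):

  H_1: rank ker ∂_1 − rank ∂_2 = (3 − 2) − 0 = 1, and there is no ∂_2, so H_1 = Z.

H_1 ≅ Z.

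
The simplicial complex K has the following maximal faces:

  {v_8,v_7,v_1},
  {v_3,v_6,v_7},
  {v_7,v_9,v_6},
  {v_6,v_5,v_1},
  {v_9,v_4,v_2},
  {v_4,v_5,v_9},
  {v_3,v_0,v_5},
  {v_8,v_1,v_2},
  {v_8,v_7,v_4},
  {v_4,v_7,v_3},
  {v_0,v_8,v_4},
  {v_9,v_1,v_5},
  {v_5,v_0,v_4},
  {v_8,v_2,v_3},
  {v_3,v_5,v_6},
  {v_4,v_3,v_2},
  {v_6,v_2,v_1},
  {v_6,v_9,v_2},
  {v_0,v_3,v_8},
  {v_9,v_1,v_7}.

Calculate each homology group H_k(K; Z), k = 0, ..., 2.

K has 10 vertices, 30 edges, 20 triangles.
rank ∂_0 = 0, rank ∂_1 = 9 ⇒ b_0 = 10 − 0 − 9 = 1; all invariant factors of ∂_1 are 1 so no torsion. So H_0 ≅ Z.
rank ∂_1 = 9, rank ∂_2 = 20 ⇒ b_1 = 30 − 9 − 20 = 1; ∂_2 has invariant factor(s) [2] giving torsion. So H_1 ≅ Z ⊕ Z/2.
rank ∂_2 = 20, rank ∂_3 = 0 ⇒ b_2 = 20 − 20 − 0 = 0. So H_2 ≅ 0.

H_0 ≅ Z,  H_1 ≅ Z ⊕ Z/2,  H_2 = 0.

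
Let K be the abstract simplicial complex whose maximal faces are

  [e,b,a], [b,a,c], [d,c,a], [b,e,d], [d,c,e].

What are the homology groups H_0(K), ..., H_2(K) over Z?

H_0 = Z,  H_1 = Z,  H_2 = 0.

Order the vertices as a < b < c < d < e. Listing each simplex with vertices in this order, K has dimension 2 with simplices:

  0-simplices (5): a, b, c, d, e
  1-simplices (10): ab, ac, ad, ae, bc, bd, be, cd, ce, de
  2-simplices (5): abc, abe, acd, bde, cde

so the chain groups are C_0 ≅ Z^5, C_1 ≅ Z^10, C_2 ≅ Z^5.

Boundary ∂_1: C_1 → C_0 sends each edge [p,q] (with p < q) to q − p. For instance
  ∂bd = d − b.
This gives a 5×10 integer matrix of rank 4; reducing to Smith normal form yields diagonal entries (1,1,1,1).

∂_2: C_2 → C_1 maps a triangle to the signed sum of its edges. For instance
  ∂acd = cd − ad + ac,
  ∂abc = bc − ac + ab.
As a 10×5 matrix over Z this has rank 5, with invariant factors (1,1,1,1,1).

Computing H_k = (kernel of ∂_k) / (image of ∂_{k+1}):

  H_0: rank C_0 − rank ∂_1 = 5 − 4 = 1, and the invariant factors of ∂_1 are all 1, so H_0 = Z.
  H_1: rank ker ∂_1 − rank ∂_2 = (10 − 4) − 5 = 1, and the invariant factors of ∂_2 are all 1, so H_1 = Z.
  H_2: rank ker ∂_2 − rank ∂_3 = (5 − 5) − 0 = 0, and there is no ∂_3, so H_2 = 0.

As a check, the Euler characteristic is 5 − 10 + 5 = 0, which agrees with 1 − 1 + 0 = 0.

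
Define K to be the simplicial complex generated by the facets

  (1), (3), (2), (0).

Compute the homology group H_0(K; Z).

Take the total order 0 < 1 < 2 < 3 on the vertex set. Then K (dimension 0) consists of the simplices:

  0-simplices (4): [0], [1], [2], [3]

Hence C_0 ≅ Z^4.

Reading off H_k = ker ∂_k / im ∂_{k+1}:

  H_0: rank C_0 − rank ∂_1 = 4 − 0 = 4, and there is no ∂_1, so H_0 ≅ Z^4.

(K is a triangulation of a set of 4 points.)

H_0 ≅ Z^4.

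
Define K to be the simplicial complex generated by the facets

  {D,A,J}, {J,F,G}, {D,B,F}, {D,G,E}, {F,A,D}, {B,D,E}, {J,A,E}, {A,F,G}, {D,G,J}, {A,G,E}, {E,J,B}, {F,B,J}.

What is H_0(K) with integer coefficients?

Take the total order A < B < D < E < F < G < J on the vertex set. Then K (dimension 2) consists of the simplices:

  0-simplices (7): A, B, D, E, F, G, J
  1-simplices (18): AD, AE, AF, AG, AJ, BD, BE, BF, BJ, DE, DF, DG, DJ, EG, EJ, FG, FJ, GJ
  2-simplices (12): ADF, ADJ, AEG, AEJ, AFG, BDE, BDF, BEJ, BFJ, DEG, DGJ, FGJ

so the chain groups are C_0 ≅ Z^7, C_1 ≅ Z^18, C_2 ≅ Z^12.

∂_1: C_1 → C_0 maps an edge to its endpoints' difference, ∂[p,q] = q − p.
The 7×18 boundary matrix has rank 6 and Smith normal form diag(1,1,1,1,1,1).

The boundary map ∂_2: C_2 → C_1 maps a triangle to the signed sum of its edges. For instance
  ∂AEJ = EJ − AJ + AE,
  ∂BEJ = EJ − BJ + BE.
The resulting 18×12 matrix has rank 12, and its Smith normal form has invariant factors (1,1,1,1,1,1,1,1,1,1,1,2).

Reading off H_k = ker ∂_k / im ∂_{k+1}:

  H_0: rank C_0 − rank ∂_1 = 7 − 6 = 1, and the invariant factors of ∂_1 are all 1, so H_0 = Z.

H_0 ≅ Z.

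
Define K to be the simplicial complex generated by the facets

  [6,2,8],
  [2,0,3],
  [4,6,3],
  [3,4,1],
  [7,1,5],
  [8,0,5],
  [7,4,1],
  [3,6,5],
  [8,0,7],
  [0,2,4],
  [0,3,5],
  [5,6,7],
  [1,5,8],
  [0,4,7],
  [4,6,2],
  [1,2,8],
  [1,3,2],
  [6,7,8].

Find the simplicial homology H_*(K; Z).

H_0 = Z,  H_1 = Z ⊕ Z/2Z,  H_2 = 0.

We work with the vertex ordering 0 < 1 < 2 < 3 < 4 < 5 < 6 < 7 < 8. The simplices of K, each written with vertices in increasing order, are:

  0-simplices (9): [0], [1], [2], [3], [4], [5], [6], [7], [8]
  1-simplices (27): (27 of them)
  2-simplices (18): [0,2,3], [0,2,4], [0,3,5], [0,4,7], [0,5,8], [0,7,8], [1,2,3], [1,2,8], [1,3,4], [1,4,7], [1,5,7], [1,5,8], [2,4,6], [2,6,8], [3,4,6], [3,5,6], [5,6,7], [6,7,8]

Hence C_0 ≅ Z^9, C_1 ≅ Z^27, C_2 ≅ Z^18.

∂_1: C_1 → C_0 sends each edge [p,q] (with p < q) to q − p.
The 9×27 boundary matrix has rank 8 and Smith normal form diag(1,1,1,1,1,1,1,1).

The boundary map ∂_2: C_2 → C_1 acts by ∂[p,q,r] = [q,r] − [p,r] + [p,q]. For instance
  ∂[0,4,7] = [4,7] − [0,7] + [0,4],
  ∂[1,5,8] = [5,8] − [1,8] + [1,5].
The 27×18 boundary matrix has rank 18 and Smith normal form diag(1,1,1,1,1,1,1,1,1,1,1,1,1,1,1,1,1,2).

Computing H_k = (kernel of ∂_k) / (image of ∂_{k+1}):

  H_0: rank C_0 − rank ∂_1 = 9 − 8 = 1, and the invariant factors of ∂_1 are all 1, so H_0 = Z.
  H_1: rank ker ∂_1 − rank ∂_2 = (27 − 8) − 18 = 1, and ∂_2 has invariant factor 2 > 1, so H_1 = Z ⊕ Z/2Z.
  H_2: rank ker ∂_2 − rank ∂_3 = (18 − 18) − 0 = 0, and there is no ∂_3, so H_2 = 0.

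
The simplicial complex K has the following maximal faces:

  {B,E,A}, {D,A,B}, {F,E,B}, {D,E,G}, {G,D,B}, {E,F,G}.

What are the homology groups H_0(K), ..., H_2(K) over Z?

Take the total order A < B < D < E < F < G on the vertex set. Then K (dimension 2) consists of the simplices:

  0-simplices (6): A, B, D, E, F, G
  1-simplices (12): AB, AD, AE, BD, BE, BF, BG, DE, DG, EF, EG, FG
  2-simplices (6): ABD, ABE, BDG, BEF, DEG, EFG

Hence C_0 ≅ Z^6, C_1 ≅ Z^12, C_2 ≅ Z^6.

Boundary ∂_1: C_1 → C_0 sends each edge [p,q] (with p < q) to q − p.
As a 6×12 matrix over Z this has rank 5, with invariant factors (1,1,1,1,1).

∂_2: C_2 → C_1 acts by ∂[p,q,r] = [q,r] − [p,r] + [p,q]. For instance
  ∂EFG = FG − EG + EF,
  ∂ABE = BE − AE + AB.
The 12×6 boundary matrix has rank 6 and Smith normal form diag(1,1,1,1,1,1).

Now H_k = ker ∂_k / im ∂_{k+1}, so:

  H_0: rank C_0 − rank ∂_1 = 6 − 5 = 1, and the invariant factors of ∂_1 are all 1, so H_0 ≅ Z.
  H_1: rank ker ∂_1 − rank ∂_2 = (12 − 5) − 6 = 1, and the invariant factors of ∂_2 are all 1, so H_1 ≅ Z.
  H_2: rank ker ∂_2 − rank ∂_3 = (6 − 6) − 0 = 0, and there is no ∂_3, so H_2 ≅ 0.

(K is a triangulation of the cylinder S^1 x I.)

H_0 = Z,  H_1 = Z,  H_2 = 0.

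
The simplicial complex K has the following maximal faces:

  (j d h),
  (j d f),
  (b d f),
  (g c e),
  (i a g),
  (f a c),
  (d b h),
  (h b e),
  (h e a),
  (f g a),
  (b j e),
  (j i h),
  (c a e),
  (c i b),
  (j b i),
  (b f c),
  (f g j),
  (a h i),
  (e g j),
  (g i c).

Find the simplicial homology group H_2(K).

H_2 = 0.

We work with the vertex ordering a < b < c < d < e < f < g < h < i < j. The simplices of K, each written with vertices in increasing order, are:

  0-simplices (10): a, b, c, d, e, f, g, h, i, j
  1-simplices (30): ac, ae, af, ag, ah, ai, bc, bd, be, bf, bh, bi, bj, ce, cf, cg, ci, df, dh, dj, eg, eh, ej, fg, fj, gi, gj, hi, hj, ij
  2-simplices (20): ace, acf, aeh, afg, agi, ahi, bcf, bci, bdf, bdh, beh, bej, bij, ceg, cgi, dfj, dhj, egj, fgj, hij

Hence C_0 ≅ Z^10, C_1 ≅ Z^30, C_2 ≅ Z^20.

The boundary map ∂_1: C_1 → C_0 maps an edge to its endpoints' difference, ∂[p,q] = q − p.
As a 10×30 matrix over Z this has rank 9, with invariant factors (1,1,1,1,1,1,1,1,1).

Boundary ∂_2: C_2 → C_1 sends each 2-simplex [p,q,r] to [q,r] − [p,r] + [p,q]. For instance
  ∂fgj = gj − fj + fg,
  ∂bij = ij − bj + bi.
As a 30×20 matrix over Z this has rank 20, with invariant factors (1,1,1,1,1,1,1,1,1,1,1,1,1,1,1,1,1,1,1,2).

From H_k ≅ ker(∂_k) / im(∂_{k+1}) we obtain:

  H_2: rank ker ∂_2 − rank ∂_3 = (20 − 20) − 0 = 0, and there is no ∂_3, so H_2 = 0.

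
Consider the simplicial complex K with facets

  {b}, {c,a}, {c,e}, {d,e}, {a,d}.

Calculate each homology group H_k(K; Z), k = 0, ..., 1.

Fix the vertex order a < b < c < d < e and write every simplex with vertices in increasing order. Then dim K = 1 and the simplices of K are:

  0-simplices (5): a, b, c, d, e
  1-simplices (4): ac, ad, ce, de

so the chain groups are C_0 ≅ Z^5, C_1 ≅ Z^4.

Boundary ∂_1: C_1 → C_0 sends each edge [p,q] (with p < q) to q − p.
This gives a 5×4 integer matrix of rank 3; reducing to Smith normal form yields diagonal entries (1,1,1).

From H_k ≅ ker(∂_k) / im(∂_{k+1}) we obtain:

  H_0: rank C_0 − rank ∂_1 = 5 − 3 = 2, and the invariant factors of ∂_1 are all 1, so H_0 = Z^2.
  H_1: rank ker ∂_1 − rank ∂_2 = (4 − 3) − 0 = 1, and there is no ∂_2, so H_1 = Z.

H_0 = Z^2,  H_1 = Z.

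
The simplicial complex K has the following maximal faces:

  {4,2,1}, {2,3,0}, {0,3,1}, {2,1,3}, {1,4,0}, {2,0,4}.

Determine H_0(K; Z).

Order the vertices as 0 < 1 < 2 < 3 < 4. Listing each simplex with vertices in this order, K has dimension 2 with simplices:

  0-simplices (5): [0], [1], [2], [3], [4]
  1-simplices (9): [0,1], [0,2], [0,3], [0,4], [1,2], [1,3], [1,4], [2,3], [2,4]
  2-simplices (6): [0,1,3], [0,1,4], [0,2,3], [0,2,4], [1,2,3], [1,2,4]

so the chain groups are C_0 ≅ Z^5, C_1 ≅ Z^9, C_2 ≅ Z^6.

∂_1: C_1 → C_0 maps an edge to its endpoints' difference, ∂[p,q] = q − p. For instance
  ∂[0,4] = [4] − [0].
The 5×9 boundary matrix has rank 4 and Smith normal form diag(1,1,1,1).

∂_2: C_2 → C_1 sends each 2-simplex [p,q,r] to [q,r] − [p,r] + [p,q]. For instance
  ∂[1,2,4] = [2,4] − [1,4] + [1,2],
  ∂[0,2,4] = [2,4] − [0,4] + [0,2].
The 9×6 boundary matrix has rank 5 and Smith normal form diag(1,1,1,1,1).

Now H_k = ker ∂_k / im ∂_{k+1}, so:

  H_0: rank C_0 − rank ∂_1 = 5 − 4 = 1, and the invariant factors of ∂_1 are all 1, so H_0 ≅ Z.

(K is a triangulation of the 2-sphere S^2.)

H_0 = Z.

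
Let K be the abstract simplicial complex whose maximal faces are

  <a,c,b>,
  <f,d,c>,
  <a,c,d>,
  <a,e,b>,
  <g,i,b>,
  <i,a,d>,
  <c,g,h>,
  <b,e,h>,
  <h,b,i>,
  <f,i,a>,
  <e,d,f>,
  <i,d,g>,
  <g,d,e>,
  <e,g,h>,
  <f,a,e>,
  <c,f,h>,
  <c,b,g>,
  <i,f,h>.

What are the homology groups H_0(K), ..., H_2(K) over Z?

Fix the vertex order a < b < c < d < e < f < g < h < i and write every simplex with vertices in increasing order. Then dim K = 2 and the simplices of K are:

  0-simplices (9): a, b, c, d, e, f, g, h, i
  1-simplices (27): ab, ac, ad, ae, af, ai, bc, be, bg, bh, bi, cd, cf, cg, ch, de, df, dg, di, ef, eg, eh, fh, fi, gh, gi, hi
  2-simplices (18): abc, abe, acd, adi, aef, afi, bcg, beh, bgi, bhi, cdf, cfh, cgh, def, deg, dgi, egh, fhi

Hence C_0 ≅ Z^9, C_1 ≅ Z^27, C_2 ≅ Z^18.

Boundary ∂_1: C_1 → C_0 is given by ∂[p,q] = [q] − [p]. For instance
  ∂bg = g − b.
The 9×27 boundary matrix has rank 8 and Smith normal form diag(1,1,1,1,1,1,1,1).

∂_2: C_2 → C_1 sends each 2-simplex [p,q,r] to [q,r] − [p,r] + [p,q]. For instance
  ∂afi = fi − ai + af,
  ∂deg = eg − dg + de.
As a 27×18 matrix over Z this has rank 18, with invariant factors (1,1,1,1,1,1,1,1,1,1,1,1,1,1,1,1,1,2).

Reading off H_k = ker ∂_k / im ∂_{k+1}:

  H_0: rank C_0 − rank ∂_1 = 9 − 8 = 1, and the invariant factors of ∂_1 are all 1, so H_0 ≅ Z.
  H_1: rank ker ∂_1 − rank ∂_2 = (27 − 8) − 18 = 1, and ∂_2 has invariant factor 2 > 1, so H_1 ≅ Z ⊕ Z/2.
  H_2: rank ker ∂_2 − rank ∂_3 = (18 − 18) − 0 = 0, and there is no ∂_3, so H_2 ≅ 0.

As a check, the Euler characteristic is 9 − 27 + 18 = 0, which agrees with 1 − 1 + 0 = 0.

H_0 ≅ Z,  H_1 ≅ Z ⊕ Z/2,  H_2 = 0.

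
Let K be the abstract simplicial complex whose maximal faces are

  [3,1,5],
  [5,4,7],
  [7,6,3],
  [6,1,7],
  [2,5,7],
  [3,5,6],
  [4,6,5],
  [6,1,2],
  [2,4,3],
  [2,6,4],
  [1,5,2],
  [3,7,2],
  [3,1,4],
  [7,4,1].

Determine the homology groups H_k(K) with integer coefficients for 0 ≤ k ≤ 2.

K has 7 vertices, 21 edges, 14 triangles.
rank ∂_0 = 0, rank ∂_1 = 6 ⇒ b_0 = 7 − 0 − 6 = 1; all invariant factors of ∂_1 are 1 so no torsion. So H_0 = Z.
rank ∂_1 = 6, rank ∂_2 = 13 ⇒ b_1 = 21 − 6 − 13 = 2; all invariant factors of ∂_2 are 1 so no torsion. So H_1 = Z^2.
rank ∂_2 = 13, rank ∂_3 = 0 ⇒ b_2 = 14 − 13 − 0 = 1. So H_2 = Z.

H_0 ≅ Z,  H_1 ≅ Z^2,  H_2 ≅ Z.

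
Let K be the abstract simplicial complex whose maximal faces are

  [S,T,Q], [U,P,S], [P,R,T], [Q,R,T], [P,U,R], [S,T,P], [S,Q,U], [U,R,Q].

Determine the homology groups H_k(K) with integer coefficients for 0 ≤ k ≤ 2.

H_0 = Z,  H_1 = 0,  H_2 = Z.

Take the total order P < Q < R < S < T < U on the vertex set. Then K (dimension 2) consists of the simplices:

  0-simplices (6): P, Q, R, S, T, U
  1-simplices (12): PR, PS, PT, PU, QR, QS, QT, QU, RT, RU, ST, SU
  2-simplices (8): PRT, PRU, PST, PSU, QRT, QRU, QST, QSU

Hence C_0 ≅ Z^6, C_1 ≅ Z^12, C_2 ≅ Z^8.

The boundary map ∂_1: C_1 → C_0 maps an edge to its endpoints' difference, ∂[p,q] = q − p. For instance
  ∂QT = T − Q.
As a 6×12 matrix over Z this has rank 5, with invariant factors (1,1,1,1,1).

∂_2: C_2 → C_1 maps a triangle to the signed sum of its edges. For instance
  ∂PSU = SU − PU + PS,
  ∂QRU = RU − QU + QR.
The resulting 12×8 matrix has rank 7, and its Smith normal form has invariant factors (1,1,1,1,1,1,1).

Now H_k = ker ∂_k / im ∂_{k+1}, so:

  H_0: rank C_0 − rank ∂_1 = 6 − 5 = 1, and the invariant factors of ∂_1 are all 1, so H_0 = Z.
  H_1: rank ker ∂_1 − rank ∂_2 = (12 − 5) − 7 = 0, and the invariant factors of ∂_2 are all 1, so H_1 = 0.
  H_2: rank ker ∂_2 − rank ∂_3 = (8 − 7) − 0 = 1, and there is no ∂_3, so H_2 = Z.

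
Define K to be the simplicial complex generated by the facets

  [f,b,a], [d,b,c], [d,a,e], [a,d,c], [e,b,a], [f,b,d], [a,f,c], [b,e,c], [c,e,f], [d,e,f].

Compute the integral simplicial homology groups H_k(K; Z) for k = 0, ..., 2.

Take the total order a < b < c < d < e < f on the vertex set. Then K (dimension 2) consists of the simplices:

  0-simplices (6): a, b, c, d, e, f
  1-simplices (15): ab, ac, ad, ae, af, bc, bd, be, bf, cd, ce, cf, de, df, ef
  2-simplices (10): abe, abf, acd, acf, ade, bcd, bce, bdf, cef, def

so the chain groups are C_0 ≅ Z^6, C_1 ≅ Z^15, C_2 ≅ Z^10.

Boundary ∂_1: C_1 → C_0 maps an edge to its endpoints' difference, ∂[p,q] = q − p. For instance
  ∂bd = d − b.
As a 6×15 matrix over Z this has rank 5, with invariant factors (1,1,1,1,1).

The boundary map ∂_2: C_2 → C_1 sends each 2-simplex [p,q,r] to [q,r] − [p,r] + [p,q]. For instance
  ∂abe = be − ae + ab,
  ∂abf = bf − af + ab.
The 15×10 boundary matrix has rank 10 and Smith normal form diag(1,1,1,1,1,1,1,1,1,2).

Reading off H_k = ker ∂_k / im ∂_{k+1}:

  H_0: rank C_0 − rank ∂_1 = 6 − 5 = 1, and the invariant factors of ∂_1 are all 1, so H_0 ≅ Z.
  H_1: rank ker ∂_1 − rank ∂_2 = (15 − 5) − 10 = 0, and ∂_2 has invariant factor 2 > 1, so H_1 ≅ Z/2Z.
  H_2: rank ker ∂_2 − rank ∂_3 = (10 − 10) − 0 = 0, and there is no ∂_3, so H_2 ≅ 0.

As a check, the Euler characteristic is 6 − 15 + 10 = 1, which agrees with 1 − 0 + 0 = 1.
(K is a triangulation of the real projective plane RP^2.)

H_0 ≅ Z,  H_1 ≅ Z/2Z,  H_2 = 0.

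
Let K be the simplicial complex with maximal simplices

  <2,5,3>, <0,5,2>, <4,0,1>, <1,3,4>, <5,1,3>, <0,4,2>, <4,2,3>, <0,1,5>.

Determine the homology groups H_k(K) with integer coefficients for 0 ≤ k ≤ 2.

Order the vertices as 0 < 1 < 2 < 3 < 4 < 5. Listing each simplex with vertices in this order, K has dimension 2 with simplices:

  0-simplices (6): [0], [1], [2], [3], [4], [5]
  1-simplices (12): [0,1], [0,2], [0,4], [0,5], [1,3], [1,4], [1,5], [2,3], [2,4], [2,5], [3,4], [3,5]
  2-simplices (8): [0,1,4], [0,1,5], [0,2,4], [0,2,5], [1,3,4], [1,3,5], [2,3,4], [2,3,5]

so the chain groups are C_0 ≅ Z^6, C_1 ≅ Z^12, C_2 ≅ Z^8.

∂_1: C_1 → C_0 is given by ∂[p,q] = [q] − [p].
The resulting 6×12 matrix has rank 5, and its Smith normal form has invariant factors (1,1,1,1,1).

The boundary map ∂_2: C_2 → C_1 acts by ∂[p,q,r] = [q,r] − [p,r] + [p,q]. For instance
  ∂[1,3,5] = [3,5] − [1,5] + [1,3],
  ∂[1,3,4] = [3,4] − [1,4] + [1,3].
As a 12×8 matrix over Z this has rank 7, with invariant factors (1,1,1,1,1,1,1).

Now H_k = ker ∂_k / im ∂_{k+1}, so:

  H_0: rank C_0 − rank ∂_1 = 6 − 5 = 1, and the invariant factors of ∂_1 are all 1, so H_0 ≅ Z.
  H_1: rank ker ∂_1 − rank ∂_2 = (12 − 5) − 7 = 0, and the invariant factors of ∂_2 are all 1, so H_1 ≅ 0.
  H_2: rank ker ∂_2 − rank ∂_3 = (8 − 7) − 0 = 1, and there is no ∂_3, so H_2 ≅ Z.

H_0 = Z,  H_1 = 0,  H_2 = Z.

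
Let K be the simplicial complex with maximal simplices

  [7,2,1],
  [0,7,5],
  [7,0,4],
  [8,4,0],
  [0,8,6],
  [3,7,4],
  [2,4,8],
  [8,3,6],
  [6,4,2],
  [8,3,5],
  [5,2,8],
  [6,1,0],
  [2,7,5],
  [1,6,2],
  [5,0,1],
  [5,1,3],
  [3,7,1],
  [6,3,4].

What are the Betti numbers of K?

Fix the vertex order 0 < 1 < 2 < 3 < 4 < 5 < 6 < 7 < 8 and write every simplex with vertices in increasing order. Then dim K = 2 and the simplices of K are:

  0-simplices (9): [0], [1], [2], [3], [4], [5], [6], [7], [8]
  1-simplices (27): (27 of them)
  2-simplices (18): [0,1,5], [0,1,6], [0,4,7], [0,4,8], [0,5,7], [0,6,8], [1,2,6], [1,2,7], [1,3,5], [1,3,7], [2,4,6], [2,4,8], [2,5,7], [2,5,8], [3,4,6], [3,4,7], [3,5,8], [3,6,8]

giving chain groups C_0 ≅ Z^9, C_1 ≅ Z^27, C_2 ≅ Z^18.

The boundary map ∂_1: C_1 → C_0 sends each edge [p,q] (with p < q) to q − p.
This gives a 9×27 integer matrix of rank 8; reducing to Smith normal form yields diagonal entries (1,1,1,1,1,1,1,1).

Boundary ∂_2: C_2 → C_1 acts by ∂[p,q,r] = [q,r] − [p,r] + [p,q]. For instance
  ∂[1,2,6] = [2,6] − [1,6] + [1,2],
  ∂[1,2,7] = [2,7] − [1,7] + [1,2].
As a 27×18 matrix over Z this has rank 18, with invariant factors (1,1,1,1,1,1,1,1,1,1,1,1,1,1,1,1,1,2).

From H_k ≅ ker(∂_k) / im(∂_{k+1}) we obtain:

  H_0: rank C_0 − rank ∂_1 = 9 − 8 = 1, and the invariant factors of ∂_1 are all 1, so H_0 = Z.
  H_1: rank ker ∂_1 − rank ∂_2 = (27 − 8) − 18 = 1, and ∂_2 has invariant factor 2 > 1, so H_1 = Z ⊕ Z/2Z.
  H_2: rank ker ∂_2 − rank ∂_3 = (18 − 18) − 0 = 0, and there is no ∂_3, so H_2 = 0.

As a check, the Euler characteristic is 9 − 27 + 18 = 0, which agrees with 1 − 1 + 0 = 0.

Hence the Betti numbers are b_0 = 1, b_1 = 1, b_2 = 0.

b_0 = 1, b_1 = 1, b_2 = 0.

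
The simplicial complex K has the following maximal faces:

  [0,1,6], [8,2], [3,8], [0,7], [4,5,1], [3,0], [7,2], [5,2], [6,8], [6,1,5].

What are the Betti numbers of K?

Fix the vertex order 0 < 1 < 2 < 3 < 4 < 5 < 6 < 7 < 8 and write every simplex with vertices in increasing order. Then dim K = 2 and the simplices of K are:

  0-simplices (9): [0], [1], [2], [3], [4], [5], [6], [7], [8]
  1-simplices (14): [0,1], [0,3], [0,6], [0,7], [1,4], [1,5], [1,6], [2,5], [2,7], [2,8], [3,8], [4,5], [5,6], [6,8]
  2-simplices (3): [0,1,6], [1,4,5], [1,5,6]

giving chain groups C_0 ≅ Z^9, C_1 ≅ Z^14, C_2 ≅ Z^3.

∂_1: C_1 → C_0 is given by ∂[p,q] = [q] − [p]. For instance
  ∂[0,1] = [1] − [0].
This gives a 9×14 integer matrix of rank 8; reducing to Smith normal form yields diagonal entries (1,1,1,1,1,1,1,1).

The boundary map ∂_2: C_2 → C_1 maps a triangle to the signed sum of its edges. For instance
  ∂[1,4,5] = [4,5] − [1,5] + [1,4],
  ∂[1,5,6] = [5,6] − [1,6] + [1,5].
This gives a 14×3 integer matrix of rank 3; reducing to Smith normal form yields diagonal entries (1,1,1).

Computing H_k = (kernel of ∂_k) / (image of ∂_{k+1}):

  H_0: rank C_0 − rank ∂_1 = 9 − 8 = 1, and the invariant factors of ∂_1 are all 1, so H_0 = Z.
  H_1: rank ker ∂_1 − rank ∂_2 = (14 − 8) − 3 = 3, and the invariant factors of ∂_2 are all 1, so H_1 = Z^3.
  H_2: rank ker ∂_2 − rank ∂_3 = (3 − 3) − 0 = 0, and there is no ∂_3, so H_2 = 0.

Hence the Betti numbers are b_0 = 1, b_1 = 3, b_2 = 0.

b_0 = 1, b_1 = 3, b_2 = 0.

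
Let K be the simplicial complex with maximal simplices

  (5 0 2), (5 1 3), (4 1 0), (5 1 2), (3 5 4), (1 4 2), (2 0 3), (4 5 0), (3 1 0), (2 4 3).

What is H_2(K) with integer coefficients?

H_2 = 0.

Order the vertices as 0 < 1 < 2 < 3 < 4 < 5. Listing each simplex with vertices in this order, K has dimension 2 with simplices:

  0-simplices (6): [0], [1], [2], [3], [4], [5]
  1-simplices (15): [0,1], [0,2], [0,3], [0,4], [0,5], [1,2], [1,3], [1,4], [1,5], [2,3], [2,4], [2,5], [3,4], [3,5], [4,5]
  2-simplices (10): [0,1,3], [0,1,4], [0,2,3], [0,2,5], [0,4,5], [1,2,4], [1,2,5], [1,3,5], [2,3,4], [3,4,5]

giving chain groups C_0 ≅ Z^6, C_1 ≅ Z^15, C_2 ≅ Z^10.

Boundary ∂_1: C_1 → C_0 sends each edge [p,q] (with p < q) to q − p. For instance
  ∂[0,1] = [1] − [0].
The resulting 6×15 matrix has rank 5, and its Smith normal form has invariant factors (1,1,1,1,1).

∂_2: C_2 → C_1 maps a triangle to the signed sum of its edges. For instance
  ∂[0,4,5] = [4,5] − [0,5] + [0,4],
  ∂[0,2,3] = [2,3] − [0,3] + [0,2].
The 15×10 boundary matrix has rank 10 and Smith normal form diag(1,1,1,1,1,1,1,1,1,2).

Computing H_k = (kernel of ∂_k) / (image of ∂_{k+1}):

  H_2: rank ker ∂_2 − rank ∂_3 = (10 − 10) − 0 = 0, and there is no ∂_3, so H_2 = 0.

(K is a triangulation of the real projective plane RP^2.)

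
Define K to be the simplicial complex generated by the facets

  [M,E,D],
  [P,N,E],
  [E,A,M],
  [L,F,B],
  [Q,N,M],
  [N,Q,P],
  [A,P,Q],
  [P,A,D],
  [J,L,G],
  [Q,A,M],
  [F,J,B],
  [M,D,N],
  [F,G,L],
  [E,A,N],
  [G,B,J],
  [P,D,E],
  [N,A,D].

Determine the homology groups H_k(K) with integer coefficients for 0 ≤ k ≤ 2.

H_0 ≅ Z^2,  H_1 ≅ Z ⊕ Z/2Z,  H_2 = 0.

K has 12 vertices, 28 edges, 17 triangles.
rank ∂_0 = 0, rank ∂_1 = 10 ⇒ b_0 = 12 − 0 − 10 = 2; all invariant factors of ∂_1 are 1 so no torsion. So H_0 ≅ Z^2.
rank ∂_1 = 10, rank ∂_2 = 17 ⇒ b_1 = 28 − 10 − 17 = 1; ∂_2 has invariant factor(s) [2] giving torsion. So H_1 ≅ Z ⊕ Z/2Z.
rank ∂_2 = 17, rank ∂_3 = 0 ⇒ b_2 = 17 − 17 − 0 = 0. So H_2 ≅ 0.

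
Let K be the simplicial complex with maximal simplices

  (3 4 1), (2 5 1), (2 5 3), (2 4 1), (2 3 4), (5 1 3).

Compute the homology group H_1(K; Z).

Order the vertices as 1 < 2 < 3 < 4 < 5. Listing each simplex with vertices in this order, K has dimension 2 with simplices:

  0-simplices (5): [1], [2], [3], [4], [5]
  1-simplices (9): [1,2], [1,3], [1,4], [1,5], [2,3], [2,4], [2,5], [3,4], [3,5]
  2-simplices (6): [1,2,4], [1,2,5], [1,3,4], [1,3,5], [2,3,4], [2,3,5]

so the chain groups are C_0 ≅ Z^5, C_1 ≅ Z^9, C_2 ≅ Z^6.

∂_1: C_1 → C_0 is given by ∂[p,q] = [q] − [p]. For instance
  ∂[1,5] = [5] − [1].
This gives a 5×9 integer matrix of rank 4; reducing to Smith normal form yields diagonal entries (1,1,1,1).

The boundary map ∂_2: C_2 → C_1 maps a triangle to the signed sum of its edges. For instance
  ∂[1,2,5] = [2,5] − [1,5] + [1,2],
  ∂[1,3,4] = [3,4] − [1,4] + [1,3].
This gives a 9×6 integer matrix of rank 5; reducing to Smith normal form yields diagonal entries (1,1,1,1,1).

Computing H_k = (kernel of ∂_k) / (image of ∂_{k+1}):

  H_1: rank ker ∂_1 − rank ∂_2 = (9 − 4) − 5 = 0, and the invariant factors of ∂_2 are all 1, so H_1 ≅ 0.

H_1 = 0.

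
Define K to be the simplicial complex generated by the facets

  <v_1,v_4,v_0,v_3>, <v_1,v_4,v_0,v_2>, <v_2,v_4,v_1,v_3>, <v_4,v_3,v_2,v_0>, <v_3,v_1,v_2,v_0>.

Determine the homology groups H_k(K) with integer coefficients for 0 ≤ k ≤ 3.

Take the total order v_0 < v_1 < v_2 < v_3 < v_4 on the vertex set. Then K (dimension 3) consists of the simplices:

  0-simplices (5): [v_0], [v_1], [v_2], [v_3], [v_4]
  1-simplices (10): [v_0,v_1], [v_0,v_2], [v_0,v_3], [v_0,v_4], [v_1,v_2], [v_1,v_3], [v_1,v_4], [v_2,v_3], [v_2,v_4], [v_3,v_4]
  2-simplices (10): [v_0,v_1,v_2], [v_0,v_1,v_3], [v_0,v_1,v_4], [v_0,v_2,v_3], [v_0,v_2,v_4], [v_0,v_3,v_4], [v_1,v_2,v_3], [v_1,v_2,v_4], [v_1,v_3,v_4], [v_2,v_3,v_4]
  3-simplices (5): [v_0,v_1,v_2,v_3], [v_0,v_1,v_2,v_4], [v_0,v_1,v_3,v_4], [v_0,v_2,v_3,v_4], [v_1,v_2,v_3,v_4]

Hence C_0 ≅ Z^5, C_1 ≅ Z^10, C_2 ≅ Z^10, C_3 ≅ Z^5.

∂_1: C_1 → C_0 is given by ∂[p,q] = [q] − [p]. For instance
  ∂[v_2,v_3] = [v_3] − [v_2].
The 5×10 boundary matrix has rank 4 and Smith normal form diag(1,1,1,1).

Boundary ∂_2: C_2 → C_1 sends each 2-simplex [p,q,r] to [q,r] − [p,r] + [p,q]. For instance
  ∂[v_1,v_2,v_4] = [v_2,v_4] − [v_1,v_4] + [v_1,v_2],
  ∂[v_2,v_3,v_4] = [v_3,v_4] − [v_2,v_4] + [v_2,v_3].
The resulting 10×10 matrix has rank 6, and its Smith normal form has invariant factors (1,1,1,1,1,1).

Boundary ∂_3: C_3 → C_2 sends each 3-simplex σ to the alternating sum Σ_i (−1)^i (σ with its i-th vertex removed). For instance
  ∂[v_0,v_1,v_3,v_4] = [v_1,v_3,v_4] − [v_0,v_3,v_4] + [v_0,v_1,v_4] − [v_0,v_1,v_3],
  ∂[v_0,v_2,v_3,v_4] = [v_2,v_3,v_4] − [v_0,v_3,v_4] + [v_0,v_2,v_4] − [v_0,v_2,v_3].
As a 10×5 matrix over Z this has rank 4, with invariant factors (1,1,1,1).

Computing H_k = (kernel of ∂_k) / (image of ∂_{k+1}):

  H_0: rank C_0 − rank ∂_1 = 5 − 4 = 1, and the invariant factors of ∂_1 are all 1, so H_0 = Z.
  H_1: rank ker ∂_1 − rank ∂_2 = (10 − 4) − 6 = 0, and the invariant factors of ∂_2 are all 1, so H_1 = 0.
  H_2: rank ker ∂_2 − rank ∂_3 = (10 − 6) − 4 = 0, and the invariant factors of ∂_3 are all 1, so H_2 = 0.
  H_3: rank ker ∂_3 − rank ∂_4 = (5 − 4) − 0 = 1, and there is no ∂_4, so H_3 = Z.

As a check, the Euler characteristic is 5 − 10 + 10 − 5 = 0, which agrees with 1 − 0 + 0 − 1 = 0.

H_0 = Z,  H_1 = 0,  H_2 = 0,  H_3 = Z.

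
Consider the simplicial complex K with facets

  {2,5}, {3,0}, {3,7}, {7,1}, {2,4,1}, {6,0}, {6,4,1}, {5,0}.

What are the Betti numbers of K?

b_0 = 1, b_1 = 2, b_2 = 0.

We work with the vertex ordering 0 < 1 < 2 < 3 < 4 < 5 < 6 < 7. The simplices of K, each written with vertices in increasing order, are:

  0-simplices (8): [0], [1], [2], [3], [4], [5], [6], [7]
  1-simplices (11): [0,3], [0,5], [0,6], [1,2], [1,4], [1,6], [1,7], [2,4], [2,5], [3,7], [4,6]
  2-simplices (2): [1,2,4], [1,4,6]

Hence C_0 ≅ Z^8, C_1 ≅ Z^11, C_2 ≅ Z^2.

The boundary map ∂_1: C_1 → C_0 sends each edge [p,q] (with p < q) to q − p.
As a 8×11 matrix over Z this has rank 7, with invariant factors (1,1,1,1,1,1,1).

∂_2: C_2 → C_1 maps a triangle to the signed sum of its edges. For instance
  ∂[1,4,6] = [4,6] − [1,6] + [1,4],
  ∂[1,2,4] = [2,4] − [1,4] + [1,2].
The 11×2 boundary matrix has rank 2 and Smith normal form diag(1,1).

From H_k ≅ ker(∂_k) / im(∂_{k+1}) we obtain:

  H_0: rank C_0 − rank ∂_1 = 8 − 7 = 1, and the invariant factors of ∂_1 are all 1, so H_0 ≅ Z.
  H_1: rank ker ∂_1 − rank ∂_2 = (11 − 7) − 2 = 2, and the invariant factors of ∂_2 are all 1, so H_1 ≅ Z^2.
  H_2: rank ker ∂_2 − rank ∂_3 = (2 − 2) − 0 = 0, and there is no ∂_3, so H_2 ≅ 0.

As a check, the Euler characteristic is 8 − 11 + 2 = -1, which agrees with 1 − 2 + 0 = -1.

Hence the Betti numbers are b_0 = 1, b_1 = 2, b_2 = 0.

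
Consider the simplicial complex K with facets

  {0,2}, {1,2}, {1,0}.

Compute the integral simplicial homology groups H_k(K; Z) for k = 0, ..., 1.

K has 3 vertices, 3 edges.
rank ∂_0 = 0, rank ∂_1 = 2 ⇒ b_0 = 3 − 0 − 2 = 1; all invariant factors of ∂_1 are 1 so no torsion. So H_0 = Z.
rank ∂_1 = 2, rank ∂_2 = 0 ⇒ b_1 = 3 − 2 − 0 = 1. So H_1 = Z.

H_0 = Z,  H_1 = Z.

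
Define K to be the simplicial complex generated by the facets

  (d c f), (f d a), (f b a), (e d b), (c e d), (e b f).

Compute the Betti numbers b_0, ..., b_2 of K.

K has 6 vertices, 12 edges, 6 triangles.
rank ∂_0 = 0, rank ∂_1 = 5 ⇒ b_0 = 6 − 0 − 5 = 1; all invariant factors of ∂_1 are 1 so no torsion. So H_0 = Z.
rank ∂_1 = 5, rank ∂_2 = 6 ⇒ b_1 = 12 − 5 − 6 = 1; all invariant factors of ∂_2 are 1 so no torsion. So H_1 = Z.
rank ∂_2 = 6, rank ∂_3 = 0 ⇒ b_2 = 6 − 6 − 0 = 0. So H_2 = 0.

b_0 = 1, b_1 = 1, b_2 = 0.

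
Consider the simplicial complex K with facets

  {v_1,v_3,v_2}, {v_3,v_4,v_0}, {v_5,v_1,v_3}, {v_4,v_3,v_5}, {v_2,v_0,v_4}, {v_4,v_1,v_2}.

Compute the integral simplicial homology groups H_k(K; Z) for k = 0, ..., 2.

We work with the vertex ordering v_0 < v_1 < v_2 < v_3 < v_4 < v_5. The simplices of K, each written with vertices in increasing order, are:

  0-simplices (6): [v_0], [v_1], [v_2], [v_3], [v_4], [v_5]
  1-simplices (12): [v_0,v_2], [v_0,v_3], [v_0,v_4], [v_1,v_2], [v_1,v_3], [v_1,v_4], [v_1,v_5], [v_2,v_3], [v_2,v_4], [v_3,v_4], [v_3,v_5], [v_4,v_5]
  2-simplices (6): [v_0,v_2,v_4], [v_0,v_3,v_4], [v_1,v_2,v_3], [v_1,v_2,v_4], [v_1,v_3,v_5], [v_3,v_4,v_5]

giving chain groups C_0 ≅ Z^6, C_1 ≅ Z^12, C_2 ≅ Z^6.

Boundary ∂_1: C_1 → C_0 maps an edge to its endpoints' difference, ∂[p,q] = q − p.
This gives a 6×12 integer matrix of rank 5; reducing to Smith normal form yields diagonal entries (1,1,1,1,1).

The boundary map ∂_2: C_2 → C_1 maps a triangle to the signed sum of its edges. For instance
  ∂[v_0,v_2,v_4] = [v_2,v_4] − [v_0,v_4] + [v_0,v_2],
  ∂[v_1,v_2,v_4] = [v_2,v_4] − [v_1,v_4] + [v_1,v_2].
As a 12×6 matrix over Z this has rank 6, with invariant factors (1,1,1,1,1,1).

Now H_k = ker ∂_k / im ∂_{k+1}, so:

  H_0: rank C_0 − rank ∂_1 = 6 − 5 = 1, and the invariant factors of ∂_1 are all 1, so H_0 = Z.
  H_1: rank ker ∂_1 − rank ∂_2 = (12 − 5) − 6 = 1, and the invariant factors of ∂_2 are all 1, so H_1 = Z.
  H_2: rank ker ∂_2 − rank ∂_3 = (6 − 6) − 0 = 0, and there is no ∂_3, so H_2 = 0.

H_0 = Z,  H_1 = Z,  H_2 = 0.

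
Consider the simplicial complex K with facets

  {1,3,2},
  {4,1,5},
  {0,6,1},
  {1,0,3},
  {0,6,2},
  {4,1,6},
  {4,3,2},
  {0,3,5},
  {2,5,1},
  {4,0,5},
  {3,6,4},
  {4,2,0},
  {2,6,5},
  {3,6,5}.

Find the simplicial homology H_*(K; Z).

H_0 = Z,  H_1 = Z^2,  H_2 = Z.

We work with the vertex ordering 0 < 1 < 2 < 3 < 4 < 5 < 6. The simplices of K, each written with vertices in increasing order, are:

  0-simplices (7): [0], [1], [2], [3], [4], [5], [6]
  1-simplices (21): [0,1], [0,2], [0,3], [0,4], [0,5], [0,6], [1,2], [1,3], [1,4], [1,5], [1,6], [2,3], [2,4], [2,5], [2,6], [3,4], [3,5], [3,6], [4,5], [4,6], [5,6]
  2-simplices (14): [0,1,3], [0,1,6], [0,2,4], [0,2,6], [0,3,5], [0,4,5], [1,2,3], [1,2,5], [1,4,5], [1,4,6], [2,3,4], [2,5,6], [3,4,6], [3,5,6]

Hence C_0 ≅ Z^7, C_1 ≅ Z^21, C_2 ≅ Z^14.

Boundary ∂_1: C_1 → C_0 sends each edge [p,q] (with p < q) to q − p. For instance
  ∂[3,4] = [4] − [3].
The resulting 7×21 matrix has rank 6, and its Smith normal form has invariant factors (1,1,1,1,1,1).

The boundary map ∂_2: C_2 → C_1 maps a triangle to the signed sum of its edges. For instance
  ∂[0,4,5] = [4,5] − [0,5] + [0,4],
  ∂[0,3,5] = [3,5] − [0,5] + [0,3].
The resulting 21×14 matrix has rank 13, and its Smith normal form has invariant factors (1,1,1,1,1,1,1,1,1,1,1,1,1).

Now H_k = ker ∂_k / im ∂_{k+1}, so:

  H_0: rank C_0 − rank ∂_1 = 7 − 6 = 1, and the invariant factors of ∂_1 are all 1, so H_0 ≅ Z.
  H_1: rank ker ∂_1 − rank ∂_2 = (21 − 6) − 13 = 2, and the invariant factors of ∂_2 are all 1, so H_1 ≅ Z^2.
  H_2: rank ker ∂_2 − rank ∂_3 = (14 − 13) − 0 = 1, and there is no ∂_3, so H_2 ≅ Z.

(K is a triangulation of the torus T^2.)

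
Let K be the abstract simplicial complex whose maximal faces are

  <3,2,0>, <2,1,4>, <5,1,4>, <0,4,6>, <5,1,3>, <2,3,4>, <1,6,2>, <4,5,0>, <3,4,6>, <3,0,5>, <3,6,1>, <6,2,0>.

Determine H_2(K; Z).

H_2 ≅ 0.

Fix the vertex order 0 < 1 < 2 < 3 < 4 < 5 < 6 and write every simplex with vertices in increasing order. Then dim K = 2 and the simplices of K are:

  0-simplices (7): [0], [1], [2], [3], [4], [5], [6]
  1-simplices (18): [0,2], [0,3], [0,4], [0,5], [0,6], [1,2], [1,3], [1,4], [1,5], [1,6], [2,3], [2,4], [2,6], [3,4], [3,5], [3,6], [4,5], [4,6]
  2-simplices (12): [0,2,3], [0,2,6], [0,3,5], [0,4,5], [0,4,6], [1,2,4], [1,2,6], [1,3,5], [1,3,6], [1,4,5], [2,3,4], [3,4,6]

giving chain groups C_0 ≅ Z^7, C_1 ≅ Z^18, C_2 ≅ Z^12.

Boundary ∂_1: C_1 → C_0 is given by ∂[p,q] = [q] − [p].
As a 7×18 matrix over Z this has rank 6, with invariant factors (1,1,1,1,1,1).

∂_2: C_2 → C_1 sends each 2-simplex [p,q,r] to [q,r] − [p,r] + [p,q]. For instance
  ∂[1,2,4] = [2,4] − [1,4] + [1,2],
  ∂[1,3,6] = [3,6] − [1,6] + [1,3].
The 18×12 boundary matrix has rank 12 and Smith normal form diag(1,1,1,1,1,1,1,1,1,1,1,2).

Computing H_k = (kernel of ∂_k) / (image of ∂_{k+1}):

  H_2: rank ker ∂_2 − rank ∂_3 = (12 − 12) − 0 = 0, and there is no ∂_3, so H_2 = 0.

(K is a triangulation of the real projective plane RP^2.)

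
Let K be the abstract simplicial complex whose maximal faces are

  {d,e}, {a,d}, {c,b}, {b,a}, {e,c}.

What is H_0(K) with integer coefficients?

H_0 = Z.

Fix the vertex order a < b < c < d < e and write every simplex with vertices in increasing order. Then dim K = 1 and the simplices of K are:

  0-simplices (5): a, b, c, d, e
  1-simplices (5): ab, ad, bc, ce, de

Hence C_0 ≅ Z^5, C_1 ≅ Z^5.

Boundary ∂_1: C_1 → C_0 sends each edge [p,q] (with p < q) to q − p.
This gives a 5×5 integer matrix of rank 4; reducing to Smith normal form yields diagonal entries (1,1,1,1).

Computing H_k = (kernel of ∂_k) / (image of ∂_{k+1}):

  H_0: rank C_0 − rank ∂_1 = 5 − 4 = 1, and the invariant factors of ∂_1 are all 1, so H_0 ≅ Z.

(K is a triangulation of the circle S^1.)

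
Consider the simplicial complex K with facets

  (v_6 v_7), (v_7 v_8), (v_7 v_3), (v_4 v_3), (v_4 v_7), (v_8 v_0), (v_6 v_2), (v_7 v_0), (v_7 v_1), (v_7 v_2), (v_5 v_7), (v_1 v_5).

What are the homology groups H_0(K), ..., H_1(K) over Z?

Order the vertices as v_0 < v_1 < v_2 < v_3 < v_4 < v_5 < v_6 < v_7 < v_8. Listing each simplex with vertices in this order, K has dimension 1 with simplices:

  0-simplices (9): [v_0], [v_1], [v_2], [v_3], [v_4], [v_5], [v_6], [v_7], [v_8]
  1-simplices (12): [v_0,v_7], [v_0,v_8], [v_1,v_5], [v_1,v_7], [v_2,v_6], [v_2,v_7], [v_3,v_4], [v_3,v_7], [v_4,v_7], [v_5,v_7], [v_6,v_7], [v_7,v_8]

so the chain groups are C_0 ≅ Z^9, C_1 ≅ Z^12.

The boundary map ∂_1: C_1 → C_0 is given by ∂[p,q] = [q] − [p].
The resulting 9×12 matrix has rank 8, and its Smith normal form has invariant factors (1,1,1,1,1,1,1,1).

Now H_k = ker ∂_k / im ∂_{k+1}, so:

  H_0: rank C_0 − rank ∂_1 = 9 − 8 = 1, and the invariant factors of ∂_1 are all 1, so H_0 ≅ Z.
  H_1: rank ker ∂_1 − rank ∂_2 = (12 − 8) − 0 = 4, and there is no ∂_2, so H_1 ≅ Z^4.

As a check, the Euler characteristic is 9 − 12 = -3, which agrees with 1 − 4 = -3.
(K is a triangulation of a wedge of 4 circles.)

H_0 ≅ Z,  H_1 ≅ Z^4.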